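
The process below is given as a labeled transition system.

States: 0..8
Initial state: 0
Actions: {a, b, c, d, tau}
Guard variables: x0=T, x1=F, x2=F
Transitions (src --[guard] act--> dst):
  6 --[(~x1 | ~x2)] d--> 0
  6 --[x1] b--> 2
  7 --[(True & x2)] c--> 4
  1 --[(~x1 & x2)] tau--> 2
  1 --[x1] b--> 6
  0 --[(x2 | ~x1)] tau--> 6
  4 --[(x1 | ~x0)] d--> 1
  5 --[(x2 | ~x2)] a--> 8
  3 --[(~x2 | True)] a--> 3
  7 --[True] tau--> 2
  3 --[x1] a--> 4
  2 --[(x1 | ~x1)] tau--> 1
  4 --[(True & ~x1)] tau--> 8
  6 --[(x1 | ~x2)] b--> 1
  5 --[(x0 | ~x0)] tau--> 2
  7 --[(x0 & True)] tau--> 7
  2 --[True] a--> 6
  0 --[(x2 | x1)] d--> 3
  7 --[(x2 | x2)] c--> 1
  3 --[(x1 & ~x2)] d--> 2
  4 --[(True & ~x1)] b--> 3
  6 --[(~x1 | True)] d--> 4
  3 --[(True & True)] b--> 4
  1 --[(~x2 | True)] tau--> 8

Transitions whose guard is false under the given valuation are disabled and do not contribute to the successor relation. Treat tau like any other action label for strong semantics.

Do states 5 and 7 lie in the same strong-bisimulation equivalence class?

Bisimulation quotient by refinement:
  π0 = {{0,1,2,3,4,5,6,7,8}}
  π1 = {{0,1,7},{2,5},{3},{4},{6},{8}}
  π2 = {{0},{1},{2},{3},{4},{5},{6},{7},{8}}
Fixed point at round 3; 9 class(es).
5∈{5}, 7∈{7}

Answer: NOT BISIMILAR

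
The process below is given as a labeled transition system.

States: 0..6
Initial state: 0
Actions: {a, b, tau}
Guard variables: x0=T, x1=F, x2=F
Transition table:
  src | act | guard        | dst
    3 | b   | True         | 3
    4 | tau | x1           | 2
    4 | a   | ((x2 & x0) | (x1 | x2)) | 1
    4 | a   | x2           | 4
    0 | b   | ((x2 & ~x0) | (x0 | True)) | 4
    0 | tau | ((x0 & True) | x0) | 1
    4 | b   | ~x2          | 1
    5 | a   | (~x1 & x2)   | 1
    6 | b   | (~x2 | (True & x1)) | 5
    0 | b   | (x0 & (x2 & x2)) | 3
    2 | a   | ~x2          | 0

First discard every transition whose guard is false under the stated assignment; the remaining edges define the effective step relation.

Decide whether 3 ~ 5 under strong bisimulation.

Answer: NOT BISIMILAR

Working:
Refine partition for ~:
  π0 = {{0,1,2,3,4,5,6}}
  π1 = {{0},{1,5},{2},{3,4,6}}
  π2 = {{0},{1,5},{2},{3},{4,6}}
Fixed point at round 3; 5 class(es).
[3]={3}  [5]={1,5}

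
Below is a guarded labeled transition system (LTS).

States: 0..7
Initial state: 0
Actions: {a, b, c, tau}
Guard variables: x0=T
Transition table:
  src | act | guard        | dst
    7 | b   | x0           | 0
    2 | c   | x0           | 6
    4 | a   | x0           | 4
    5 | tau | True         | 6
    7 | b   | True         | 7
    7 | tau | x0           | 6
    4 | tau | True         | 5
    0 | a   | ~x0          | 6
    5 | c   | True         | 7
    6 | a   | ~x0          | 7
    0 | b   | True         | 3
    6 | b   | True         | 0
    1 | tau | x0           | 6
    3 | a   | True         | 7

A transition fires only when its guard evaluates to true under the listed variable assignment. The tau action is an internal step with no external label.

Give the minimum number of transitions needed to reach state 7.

Answer: 2

Analysis:
Layered search for 7:
  depth 0: {0}
  depth 1: {3}
  depth 2: {7}
first hit 7 at d=2 via b·a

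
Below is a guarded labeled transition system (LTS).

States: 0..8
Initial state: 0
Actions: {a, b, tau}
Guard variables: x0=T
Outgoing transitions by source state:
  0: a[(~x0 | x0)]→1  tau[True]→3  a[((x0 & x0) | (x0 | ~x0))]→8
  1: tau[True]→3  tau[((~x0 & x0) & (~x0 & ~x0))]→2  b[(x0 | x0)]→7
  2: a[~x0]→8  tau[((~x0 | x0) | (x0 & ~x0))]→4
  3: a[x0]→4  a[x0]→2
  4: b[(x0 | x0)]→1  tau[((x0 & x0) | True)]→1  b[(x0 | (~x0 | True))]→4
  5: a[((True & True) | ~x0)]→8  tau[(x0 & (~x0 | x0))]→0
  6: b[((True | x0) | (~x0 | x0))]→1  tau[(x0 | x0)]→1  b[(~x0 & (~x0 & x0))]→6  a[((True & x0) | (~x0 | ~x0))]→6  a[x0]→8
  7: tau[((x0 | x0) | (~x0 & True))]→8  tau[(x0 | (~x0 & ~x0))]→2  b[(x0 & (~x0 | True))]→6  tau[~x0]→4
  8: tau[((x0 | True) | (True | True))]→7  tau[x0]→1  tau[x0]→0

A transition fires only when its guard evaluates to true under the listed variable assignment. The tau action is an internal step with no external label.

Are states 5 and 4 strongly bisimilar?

Answer: NOT BISIMILAR

Trace:
Compute ~ classes (split until stable):
  round 0: {{0,1,2,3,4,5,6,7,8}}
  round 1: {{0,5},{1,4,7},{2,8},{3},{6}}
  round 2: {{0},{1},{2},{3},{4},{5},{6},{7},{8}}
stable after 3 split(s): 9 block(s)
[5]={5}  [4]={4}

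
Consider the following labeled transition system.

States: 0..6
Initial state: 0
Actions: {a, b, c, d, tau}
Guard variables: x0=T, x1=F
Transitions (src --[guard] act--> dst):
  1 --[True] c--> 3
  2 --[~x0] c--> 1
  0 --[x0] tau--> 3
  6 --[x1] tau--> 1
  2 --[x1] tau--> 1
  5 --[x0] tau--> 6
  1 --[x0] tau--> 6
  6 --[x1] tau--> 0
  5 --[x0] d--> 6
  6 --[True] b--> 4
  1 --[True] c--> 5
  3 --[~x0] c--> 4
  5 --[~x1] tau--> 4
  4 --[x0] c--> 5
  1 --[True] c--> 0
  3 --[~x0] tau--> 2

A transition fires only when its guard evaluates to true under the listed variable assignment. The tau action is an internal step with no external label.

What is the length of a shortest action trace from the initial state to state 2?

Answer: UNREACHABLE

Trace:
Layered search for 2:
  L0 = {0}
  L1 = {3}
2 never appears.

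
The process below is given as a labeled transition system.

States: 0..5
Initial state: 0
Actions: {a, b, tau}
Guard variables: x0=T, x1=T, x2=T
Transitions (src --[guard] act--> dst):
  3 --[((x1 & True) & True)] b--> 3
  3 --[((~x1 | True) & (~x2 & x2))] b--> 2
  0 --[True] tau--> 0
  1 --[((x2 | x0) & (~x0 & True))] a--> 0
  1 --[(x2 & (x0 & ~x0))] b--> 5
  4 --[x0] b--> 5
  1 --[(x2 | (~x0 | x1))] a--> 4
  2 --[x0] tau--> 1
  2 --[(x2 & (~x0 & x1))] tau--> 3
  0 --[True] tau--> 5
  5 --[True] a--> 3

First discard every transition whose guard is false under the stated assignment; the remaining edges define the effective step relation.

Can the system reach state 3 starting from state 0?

Answer: REACHABLE

Trace:
After dropping false guards: 7 live edges.
L0 = {0}
L1 = {5}  cumulative {0,5}
L2 = {3}  cumulative {0,3,5}
R = {0,3,5}
Path to 3: tau·a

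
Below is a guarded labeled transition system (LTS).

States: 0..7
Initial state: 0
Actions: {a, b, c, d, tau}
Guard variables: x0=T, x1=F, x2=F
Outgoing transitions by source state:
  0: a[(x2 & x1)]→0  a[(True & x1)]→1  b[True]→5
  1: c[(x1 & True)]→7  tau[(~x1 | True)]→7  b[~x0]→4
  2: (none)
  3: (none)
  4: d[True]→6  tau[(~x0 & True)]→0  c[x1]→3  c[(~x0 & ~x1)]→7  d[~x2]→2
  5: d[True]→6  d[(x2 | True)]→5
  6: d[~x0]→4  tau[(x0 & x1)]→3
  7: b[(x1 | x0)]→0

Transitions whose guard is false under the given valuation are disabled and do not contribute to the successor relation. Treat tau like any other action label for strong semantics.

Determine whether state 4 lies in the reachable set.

After dropping false guards: 7 live edges.
depth 0: {0}
depth 1: {5}  cumulative {0,5}
depth 2: {6}  cumulative {0,5,6}
R = {0,5,6}

Answer: UNREACHABLE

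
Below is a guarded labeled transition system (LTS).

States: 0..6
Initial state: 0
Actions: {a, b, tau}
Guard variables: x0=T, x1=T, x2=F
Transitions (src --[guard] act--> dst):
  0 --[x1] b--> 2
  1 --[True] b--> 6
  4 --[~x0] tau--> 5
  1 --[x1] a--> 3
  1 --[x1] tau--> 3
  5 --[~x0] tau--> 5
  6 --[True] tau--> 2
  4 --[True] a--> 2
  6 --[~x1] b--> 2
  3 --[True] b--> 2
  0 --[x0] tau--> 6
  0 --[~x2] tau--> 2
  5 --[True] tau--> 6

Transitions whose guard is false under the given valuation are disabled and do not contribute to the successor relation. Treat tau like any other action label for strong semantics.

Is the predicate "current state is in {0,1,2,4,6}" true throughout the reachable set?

Answer: INVARIANT HOLDS

Trace:
Safe = {0,1,2,4,6}
R = {0,2,6}
  0: ok
  2: ok
  6: ok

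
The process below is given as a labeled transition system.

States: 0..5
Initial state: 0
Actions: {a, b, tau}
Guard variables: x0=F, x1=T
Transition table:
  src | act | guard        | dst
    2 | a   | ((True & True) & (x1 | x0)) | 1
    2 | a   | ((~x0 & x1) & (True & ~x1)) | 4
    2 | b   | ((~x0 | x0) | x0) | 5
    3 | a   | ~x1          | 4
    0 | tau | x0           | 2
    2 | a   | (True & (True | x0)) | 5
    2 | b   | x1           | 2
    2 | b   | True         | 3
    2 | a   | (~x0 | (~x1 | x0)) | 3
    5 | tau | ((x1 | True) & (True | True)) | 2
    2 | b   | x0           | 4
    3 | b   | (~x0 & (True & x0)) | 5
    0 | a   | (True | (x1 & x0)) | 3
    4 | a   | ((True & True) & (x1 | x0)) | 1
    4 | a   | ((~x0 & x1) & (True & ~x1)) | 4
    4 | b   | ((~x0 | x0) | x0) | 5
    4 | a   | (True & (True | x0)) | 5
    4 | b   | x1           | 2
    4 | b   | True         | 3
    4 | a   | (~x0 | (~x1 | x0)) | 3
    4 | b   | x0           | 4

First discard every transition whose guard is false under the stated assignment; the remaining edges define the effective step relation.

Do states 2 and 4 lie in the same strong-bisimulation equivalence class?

Answer: BISIMILAR

Working:
Refine partition for ~:
  π0 = {{0,1,2,3,4,5}}
  π1 = {{0},{1,3},{2,4},{5}}
Fixed point at round 2; 4 class(es).
2∈{2,4}, 4∈{2,4}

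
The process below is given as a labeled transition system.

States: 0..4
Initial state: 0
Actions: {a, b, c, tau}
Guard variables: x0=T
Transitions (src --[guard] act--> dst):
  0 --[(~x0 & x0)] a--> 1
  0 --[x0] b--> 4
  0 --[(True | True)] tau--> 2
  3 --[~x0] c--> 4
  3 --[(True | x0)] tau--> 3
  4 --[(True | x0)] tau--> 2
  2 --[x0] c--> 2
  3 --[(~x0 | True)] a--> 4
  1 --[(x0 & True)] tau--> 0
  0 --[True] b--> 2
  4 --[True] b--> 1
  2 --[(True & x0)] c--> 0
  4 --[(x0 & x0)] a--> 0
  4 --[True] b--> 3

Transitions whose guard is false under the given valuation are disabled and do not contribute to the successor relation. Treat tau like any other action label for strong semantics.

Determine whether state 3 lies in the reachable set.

Guard filter leaves 12 enabled edge(s).
L0 = {0}
L1 = {2,4}  cumulative {0,2,4}
L2 = {1,3}  cumulative {0,1,2,3,4}
Reachable = {0,1,2,3,4}
witness 3: b·b

Answer: REACHABLE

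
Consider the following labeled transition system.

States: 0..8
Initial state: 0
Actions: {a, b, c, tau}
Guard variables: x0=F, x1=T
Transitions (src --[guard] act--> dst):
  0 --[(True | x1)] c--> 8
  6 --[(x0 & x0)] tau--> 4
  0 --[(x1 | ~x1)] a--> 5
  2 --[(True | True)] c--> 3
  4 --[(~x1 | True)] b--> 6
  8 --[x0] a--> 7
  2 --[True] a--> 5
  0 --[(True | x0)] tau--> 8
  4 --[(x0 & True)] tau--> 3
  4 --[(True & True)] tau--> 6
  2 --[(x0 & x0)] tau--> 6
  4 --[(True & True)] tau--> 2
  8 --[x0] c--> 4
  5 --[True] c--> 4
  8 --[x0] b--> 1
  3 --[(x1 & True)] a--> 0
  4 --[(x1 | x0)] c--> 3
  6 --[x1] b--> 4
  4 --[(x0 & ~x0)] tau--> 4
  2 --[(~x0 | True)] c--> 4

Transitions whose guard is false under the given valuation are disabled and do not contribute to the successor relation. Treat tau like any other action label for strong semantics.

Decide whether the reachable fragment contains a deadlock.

Reachable = {0,2,3,4,5,6,8}
  0: a→5  c→8  tau→8  [3 exit(s)]
  2: a→5  c→3  c→4  [3 exit(s)]
  3: a→0  [1 exit(s)]
  4: b→6  c→3  tau→2  tau→6  [4 exit(s)]
  5: c→4  [1 exit(s)]
  6: b→4  [1 exit(s)]
  8: ∅  [no exit]
witness 8: c

Answer: DEADLOCK at state 8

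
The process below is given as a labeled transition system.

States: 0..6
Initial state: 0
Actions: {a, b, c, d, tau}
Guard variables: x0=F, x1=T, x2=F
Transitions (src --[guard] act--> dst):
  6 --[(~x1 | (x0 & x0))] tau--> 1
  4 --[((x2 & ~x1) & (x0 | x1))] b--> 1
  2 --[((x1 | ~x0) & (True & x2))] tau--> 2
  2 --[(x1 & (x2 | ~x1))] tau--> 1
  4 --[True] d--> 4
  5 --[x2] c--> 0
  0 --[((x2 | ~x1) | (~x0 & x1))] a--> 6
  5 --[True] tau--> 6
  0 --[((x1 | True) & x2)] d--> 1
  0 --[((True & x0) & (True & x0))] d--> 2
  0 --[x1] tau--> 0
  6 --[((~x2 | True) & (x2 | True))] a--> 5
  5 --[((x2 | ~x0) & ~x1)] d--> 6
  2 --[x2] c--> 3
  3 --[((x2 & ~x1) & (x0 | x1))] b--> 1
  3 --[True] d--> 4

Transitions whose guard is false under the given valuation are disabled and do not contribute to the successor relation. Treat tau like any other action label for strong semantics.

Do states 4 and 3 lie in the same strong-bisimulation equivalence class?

Bisimulation quotient by refinement:
  P[0] = {{0,1,2,3,4,5,6}}
  P[1] = {{0},{1,2},{3,4},{5},{6}}
stable after 2 split(s): 5 block(s)
class of 4: {3,4}; class of 3: {3,4}

Answer: BISIMILAR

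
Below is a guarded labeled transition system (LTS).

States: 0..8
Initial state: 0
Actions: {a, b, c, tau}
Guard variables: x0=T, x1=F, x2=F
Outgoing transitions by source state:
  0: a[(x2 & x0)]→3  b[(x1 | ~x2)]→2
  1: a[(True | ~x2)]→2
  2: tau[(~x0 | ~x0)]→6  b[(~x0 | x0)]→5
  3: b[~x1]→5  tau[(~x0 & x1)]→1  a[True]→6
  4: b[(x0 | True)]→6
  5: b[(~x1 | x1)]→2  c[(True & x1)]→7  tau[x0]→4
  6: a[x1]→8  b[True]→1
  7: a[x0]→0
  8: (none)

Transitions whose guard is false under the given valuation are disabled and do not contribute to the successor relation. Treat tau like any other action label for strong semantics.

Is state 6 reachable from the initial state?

10 transition(s) survive guard evaluation.
L0 = {0}
L1 = {2}  total {0,2}
L2 = {5}  total {0,2,5}
L3 = {4}  total {0,2,4,5}
L4 = {6}  total {0,2,4,5,6}
L5 = {1}  total {0,1,2,4,5,6}
R = {0,1,2,4,5,6}
Path to 6: b·b·tau·b

Answer: REACHABLE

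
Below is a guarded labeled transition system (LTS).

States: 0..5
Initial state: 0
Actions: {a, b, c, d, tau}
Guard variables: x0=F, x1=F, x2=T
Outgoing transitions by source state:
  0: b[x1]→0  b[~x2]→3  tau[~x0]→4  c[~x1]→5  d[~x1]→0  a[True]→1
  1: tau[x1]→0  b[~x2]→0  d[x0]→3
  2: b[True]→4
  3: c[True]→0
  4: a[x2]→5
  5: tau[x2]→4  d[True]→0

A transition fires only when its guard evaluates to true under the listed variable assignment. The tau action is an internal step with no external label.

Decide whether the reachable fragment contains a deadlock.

Answer: DEADLOCK at state 1

Working:
Reachable = {0,1,4,5}
  0: a→1  c→5  d→0  tau→4  [4 out]
  1: ∅  [deadlock]
  4: a→5  [1 out]
  5: d→0  tau→4  [2 out]
Path to 1: a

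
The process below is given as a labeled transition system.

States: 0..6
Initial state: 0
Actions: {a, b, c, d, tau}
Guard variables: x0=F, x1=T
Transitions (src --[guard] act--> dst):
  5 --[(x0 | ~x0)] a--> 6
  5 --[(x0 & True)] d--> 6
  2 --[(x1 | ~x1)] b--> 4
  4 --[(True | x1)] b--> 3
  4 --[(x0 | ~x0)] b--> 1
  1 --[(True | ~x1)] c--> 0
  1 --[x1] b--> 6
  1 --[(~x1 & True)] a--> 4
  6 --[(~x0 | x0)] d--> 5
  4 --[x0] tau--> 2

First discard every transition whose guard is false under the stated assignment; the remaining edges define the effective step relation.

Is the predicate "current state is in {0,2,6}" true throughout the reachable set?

Inv-set: {0,2,6}
Reach set: {0}
  0: ok

Answer: INVARIANT HOLDS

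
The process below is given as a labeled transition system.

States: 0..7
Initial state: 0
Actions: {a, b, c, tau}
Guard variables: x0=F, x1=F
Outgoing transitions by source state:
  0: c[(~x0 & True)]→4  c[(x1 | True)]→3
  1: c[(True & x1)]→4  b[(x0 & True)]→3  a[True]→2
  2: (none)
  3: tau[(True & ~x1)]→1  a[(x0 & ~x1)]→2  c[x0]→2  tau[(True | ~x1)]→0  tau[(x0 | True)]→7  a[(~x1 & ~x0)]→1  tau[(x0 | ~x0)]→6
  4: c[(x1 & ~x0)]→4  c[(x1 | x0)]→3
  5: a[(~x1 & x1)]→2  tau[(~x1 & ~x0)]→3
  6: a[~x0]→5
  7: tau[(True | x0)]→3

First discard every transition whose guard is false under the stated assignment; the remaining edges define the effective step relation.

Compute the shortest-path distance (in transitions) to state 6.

Answer: 2

Trace:
BFS to 6:
  L0 = {0}
  L1 = {3,4}
  L2 = {1,6,7}
first hit 6 at d=2 via c·tau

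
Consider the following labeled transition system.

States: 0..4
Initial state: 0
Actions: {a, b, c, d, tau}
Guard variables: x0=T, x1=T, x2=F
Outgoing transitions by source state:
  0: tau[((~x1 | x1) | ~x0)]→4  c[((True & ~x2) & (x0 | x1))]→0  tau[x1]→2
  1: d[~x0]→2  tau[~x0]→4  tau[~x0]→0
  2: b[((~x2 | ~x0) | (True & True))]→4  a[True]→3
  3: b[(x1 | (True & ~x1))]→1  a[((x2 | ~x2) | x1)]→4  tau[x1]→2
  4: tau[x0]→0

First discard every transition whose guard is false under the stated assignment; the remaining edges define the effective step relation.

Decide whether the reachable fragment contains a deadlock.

R = {0,1,2,3,4}
  0: c→0  tau→2  tau→4  [deg 3]
  1: ∅  [no exit]
  2: a→3  b→4  [deg 2]
  3: a→4  b→1  tau→2  [deg 3]
  4: tau→0  [deg 1]
Path to 1: tau·a·b

Answer: DEADLOCK at state 1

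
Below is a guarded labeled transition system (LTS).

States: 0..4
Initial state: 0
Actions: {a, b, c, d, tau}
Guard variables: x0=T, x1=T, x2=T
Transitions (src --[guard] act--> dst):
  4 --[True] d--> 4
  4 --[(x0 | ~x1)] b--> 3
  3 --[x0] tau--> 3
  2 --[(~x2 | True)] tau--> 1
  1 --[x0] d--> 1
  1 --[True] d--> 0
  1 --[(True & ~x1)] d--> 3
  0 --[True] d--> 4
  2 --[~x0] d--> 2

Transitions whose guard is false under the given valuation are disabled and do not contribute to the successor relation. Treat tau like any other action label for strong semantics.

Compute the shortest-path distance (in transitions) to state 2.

Layered search for 2:
  depth 0: {0}
  depth 1: {4}
  depth 2: {3}
2 never appears.

Answer: UNREACHABLE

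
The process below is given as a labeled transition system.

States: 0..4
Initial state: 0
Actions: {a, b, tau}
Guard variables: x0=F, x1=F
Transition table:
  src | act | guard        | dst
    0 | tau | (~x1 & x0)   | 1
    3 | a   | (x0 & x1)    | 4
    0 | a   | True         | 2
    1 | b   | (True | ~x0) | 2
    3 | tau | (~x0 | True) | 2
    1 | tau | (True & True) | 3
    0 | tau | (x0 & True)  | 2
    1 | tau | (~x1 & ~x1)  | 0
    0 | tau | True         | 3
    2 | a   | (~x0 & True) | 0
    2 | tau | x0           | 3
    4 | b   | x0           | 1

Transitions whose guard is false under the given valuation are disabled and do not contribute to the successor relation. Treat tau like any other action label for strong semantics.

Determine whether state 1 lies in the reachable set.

Guard filter leaves 7 enabled edge(s).
depth 0: {0}
depth 1: {2,3}  total {0,2,3}
Reach set: {0,2,3}

Answer: UNREACHABLE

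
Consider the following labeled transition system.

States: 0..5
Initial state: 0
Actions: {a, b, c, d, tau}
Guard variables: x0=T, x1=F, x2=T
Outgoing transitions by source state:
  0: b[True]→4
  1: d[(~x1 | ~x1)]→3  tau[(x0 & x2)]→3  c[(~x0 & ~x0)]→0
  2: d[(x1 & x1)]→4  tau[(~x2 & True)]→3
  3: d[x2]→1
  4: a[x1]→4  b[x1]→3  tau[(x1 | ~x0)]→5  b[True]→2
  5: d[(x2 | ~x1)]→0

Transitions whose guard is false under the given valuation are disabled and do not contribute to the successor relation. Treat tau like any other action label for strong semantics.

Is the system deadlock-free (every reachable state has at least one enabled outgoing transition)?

Answer: DEADLOCK at state 2

Analysis:
Reachable = {0,2,4}
  0: b→4  [deg 1]
  2: ∅  [no exit]
  4: b→2  [deg 1]
witness 2: b·b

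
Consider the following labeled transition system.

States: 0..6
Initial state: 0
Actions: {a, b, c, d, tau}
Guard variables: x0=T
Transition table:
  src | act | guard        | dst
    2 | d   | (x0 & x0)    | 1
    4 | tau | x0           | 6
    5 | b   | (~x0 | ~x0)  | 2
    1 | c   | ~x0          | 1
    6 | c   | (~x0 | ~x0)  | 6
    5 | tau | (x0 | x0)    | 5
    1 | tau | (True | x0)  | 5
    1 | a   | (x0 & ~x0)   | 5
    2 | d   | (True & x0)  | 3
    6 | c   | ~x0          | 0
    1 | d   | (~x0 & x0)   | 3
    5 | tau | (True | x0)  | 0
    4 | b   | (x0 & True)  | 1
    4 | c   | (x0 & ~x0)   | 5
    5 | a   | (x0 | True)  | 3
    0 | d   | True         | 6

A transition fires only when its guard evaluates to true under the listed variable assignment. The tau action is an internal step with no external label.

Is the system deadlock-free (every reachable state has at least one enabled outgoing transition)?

Answer: DEADLOCK at state 6

Analysis:
Reachable = {0,6}
  0: d→6  [deg 1]
  6: ∅  [deadlock]
trace reaching 6: d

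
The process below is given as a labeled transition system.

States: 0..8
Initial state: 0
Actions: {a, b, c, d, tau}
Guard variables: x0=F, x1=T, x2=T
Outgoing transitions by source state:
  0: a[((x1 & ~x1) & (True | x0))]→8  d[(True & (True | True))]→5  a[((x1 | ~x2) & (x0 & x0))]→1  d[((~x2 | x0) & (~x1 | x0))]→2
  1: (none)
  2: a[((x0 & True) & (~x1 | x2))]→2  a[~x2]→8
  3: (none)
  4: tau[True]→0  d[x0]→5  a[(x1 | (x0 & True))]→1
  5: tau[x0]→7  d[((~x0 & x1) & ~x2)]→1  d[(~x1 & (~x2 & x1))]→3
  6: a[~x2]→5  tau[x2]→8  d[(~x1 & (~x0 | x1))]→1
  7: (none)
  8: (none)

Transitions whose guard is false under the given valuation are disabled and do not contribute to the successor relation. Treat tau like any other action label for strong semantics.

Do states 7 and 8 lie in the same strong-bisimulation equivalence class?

Answer: BISIMILAR

Analysis:
Compute ~ classes (split until stable):
  P[0] = {{0,1,2,3,4,5,6,7,8}}
  P[1] = {{0},{1,2,3,5,7,8},{4},{6}}
4 equivalence class(es) (converged in 2)
class of 7: {1,2,3,5,7,8}; class of 8: {1,2,3,5,7,8}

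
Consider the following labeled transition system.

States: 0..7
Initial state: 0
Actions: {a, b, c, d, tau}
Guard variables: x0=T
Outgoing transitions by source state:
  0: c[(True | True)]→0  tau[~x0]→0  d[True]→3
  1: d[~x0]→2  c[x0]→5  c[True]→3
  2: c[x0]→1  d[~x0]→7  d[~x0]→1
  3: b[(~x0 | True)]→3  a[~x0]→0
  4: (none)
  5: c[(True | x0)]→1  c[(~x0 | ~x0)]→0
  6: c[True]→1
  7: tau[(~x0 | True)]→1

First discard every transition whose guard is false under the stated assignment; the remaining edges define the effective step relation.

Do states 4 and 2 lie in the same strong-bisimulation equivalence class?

Bisimulation quotient by refinement:
  P[0] = {{0,1,2,3,4,5,6,7}}
  P[1] = {{0},{1,2,5,6},{3},{4},{7}}
  P[2] = {{0},{1},{2,5,6},{3},{4},{7}}
Fixed point at round 3; 6 class(es).
class of 4: {4}; class of 2: {2,5,6}

Answer: NOT BISIMILAR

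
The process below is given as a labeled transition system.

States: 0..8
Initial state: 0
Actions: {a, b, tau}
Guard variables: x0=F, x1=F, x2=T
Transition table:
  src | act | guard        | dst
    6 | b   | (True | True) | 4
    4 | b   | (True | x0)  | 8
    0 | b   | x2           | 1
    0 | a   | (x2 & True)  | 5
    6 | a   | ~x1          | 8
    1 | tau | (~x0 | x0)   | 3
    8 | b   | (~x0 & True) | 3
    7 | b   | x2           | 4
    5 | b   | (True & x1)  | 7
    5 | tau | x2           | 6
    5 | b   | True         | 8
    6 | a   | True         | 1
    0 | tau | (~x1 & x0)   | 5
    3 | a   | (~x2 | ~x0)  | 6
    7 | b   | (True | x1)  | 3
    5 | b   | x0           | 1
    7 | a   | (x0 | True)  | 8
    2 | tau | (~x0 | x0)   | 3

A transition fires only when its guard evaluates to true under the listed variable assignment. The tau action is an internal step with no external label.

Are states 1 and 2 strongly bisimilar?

Refine partition for ~:
  π0 = {{0,1,2,3,4,5,6,7,8}}
  π1 = {{0,6,7},{1,2},{3},{4,8},{5}}
  π2 = {{0},{1,2},{3},{4},{5},{6},{7},{8}}
Fixed point at round 3; 8 class(es).
[1]={1,2}  [2]={1,2}

Answer: BISIMILAR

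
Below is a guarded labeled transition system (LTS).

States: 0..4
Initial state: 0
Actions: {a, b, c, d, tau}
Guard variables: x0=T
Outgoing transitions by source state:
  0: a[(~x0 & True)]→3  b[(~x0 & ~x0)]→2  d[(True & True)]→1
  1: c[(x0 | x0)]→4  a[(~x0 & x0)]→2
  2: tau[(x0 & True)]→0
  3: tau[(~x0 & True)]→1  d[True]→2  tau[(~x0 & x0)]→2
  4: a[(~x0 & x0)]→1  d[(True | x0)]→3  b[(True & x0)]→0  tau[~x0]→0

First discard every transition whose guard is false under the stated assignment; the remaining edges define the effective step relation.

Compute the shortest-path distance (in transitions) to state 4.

Answer: 2

Analysis:
Layered search for 4:
  depth 0: {0}
  depth 1: {1}
  depth 2: {4}
4 enters at depth 2; path d·c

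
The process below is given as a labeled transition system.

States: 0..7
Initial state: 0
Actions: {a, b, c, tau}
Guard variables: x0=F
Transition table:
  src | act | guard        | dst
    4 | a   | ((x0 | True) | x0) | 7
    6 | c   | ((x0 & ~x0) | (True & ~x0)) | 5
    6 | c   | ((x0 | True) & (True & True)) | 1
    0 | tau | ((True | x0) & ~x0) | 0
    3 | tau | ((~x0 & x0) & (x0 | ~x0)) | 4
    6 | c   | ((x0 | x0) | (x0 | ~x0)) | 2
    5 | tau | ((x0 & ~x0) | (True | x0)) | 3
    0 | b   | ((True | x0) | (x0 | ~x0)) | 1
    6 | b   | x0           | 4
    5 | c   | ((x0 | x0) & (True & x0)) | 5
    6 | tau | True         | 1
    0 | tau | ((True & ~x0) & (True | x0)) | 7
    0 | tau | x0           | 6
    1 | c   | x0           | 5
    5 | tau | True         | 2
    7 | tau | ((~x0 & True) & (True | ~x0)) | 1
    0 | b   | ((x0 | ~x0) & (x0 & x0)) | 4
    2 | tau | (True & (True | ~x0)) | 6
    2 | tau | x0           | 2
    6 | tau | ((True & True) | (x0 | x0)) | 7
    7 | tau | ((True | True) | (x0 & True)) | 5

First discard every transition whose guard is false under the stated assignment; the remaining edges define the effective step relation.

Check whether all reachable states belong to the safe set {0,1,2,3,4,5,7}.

Safe = {0,1,2,3,4,5,7}
Reachable = {0,1,2,3,5,6,7}
  0: ok
  1: ok
  2: ok
  3: ok
  5: ok
  6: outside
  7: ok
reach 6 via tau·tau·tau·tau — violates

Answer: INVARIANT VIOLATED at state 6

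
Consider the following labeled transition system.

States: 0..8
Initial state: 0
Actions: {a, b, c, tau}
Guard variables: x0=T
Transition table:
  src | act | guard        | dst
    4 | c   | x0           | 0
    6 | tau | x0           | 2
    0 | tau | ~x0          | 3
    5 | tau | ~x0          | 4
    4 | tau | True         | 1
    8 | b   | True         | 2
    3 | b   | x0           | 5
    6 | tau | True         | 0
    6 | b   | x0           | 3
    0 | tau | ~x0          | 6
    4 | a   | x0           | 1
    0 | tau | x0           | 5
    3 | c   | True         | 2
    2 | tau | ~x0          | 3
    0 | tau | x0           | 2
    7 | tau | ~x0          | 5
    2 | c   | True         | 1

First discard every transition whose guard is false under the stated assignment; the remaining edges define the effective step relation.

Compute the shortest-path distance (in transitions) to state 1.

BFS to 1:
  depth 0: {0}
  depth 1: {2,5}
  depth 2: {1}
1 enters at depth 2; path tau·c

Answer: 2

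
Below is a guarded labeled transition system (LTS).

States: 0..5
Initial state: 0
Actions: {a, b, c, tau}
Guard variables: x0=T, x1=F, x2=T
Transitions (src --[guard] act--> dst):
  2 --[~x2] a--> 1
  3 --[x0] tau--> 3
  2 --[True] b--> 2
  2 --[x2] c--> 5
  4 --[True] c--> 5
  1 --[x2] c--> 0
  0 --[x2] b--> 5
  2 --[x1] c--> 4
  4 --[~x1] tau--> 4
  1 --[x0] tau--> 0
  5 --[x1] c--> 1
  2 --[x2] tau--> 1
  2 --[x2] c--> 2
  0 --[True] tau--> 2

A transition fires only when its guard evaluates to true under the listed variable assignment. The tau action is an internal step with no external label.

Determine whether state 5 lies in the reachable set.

Guard filter leaves 11 enabled edge(s).
Layer 0: {0}
Layer 1: {2,5}  now seen {0,2,5}
Layer 2: {1}  now seen {0,1,2,5}
Reachable = {0,1,2,5}
trace reaching 5: b

Answer: REACHABLE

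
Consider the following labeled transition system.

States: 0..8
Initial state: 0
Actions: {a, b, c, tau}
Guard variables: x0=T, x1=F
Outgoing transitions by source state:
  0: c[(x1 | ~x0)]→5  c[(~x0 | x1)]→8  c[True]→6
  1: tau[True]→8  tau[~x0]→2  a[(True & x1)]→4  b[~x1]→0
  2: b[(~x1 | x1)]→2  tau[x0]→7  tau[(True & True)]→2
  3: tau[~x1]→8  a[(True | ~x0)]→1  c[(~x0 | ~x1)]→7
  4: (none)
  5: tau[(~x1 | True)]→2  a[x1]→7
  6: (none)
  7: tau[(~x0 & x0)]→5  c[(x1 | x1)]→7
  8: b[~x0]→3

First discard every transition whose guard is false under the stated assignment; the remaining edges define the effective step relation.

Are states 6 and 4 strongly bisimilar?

Refine partition for ~:
  P[0] = {{0,1,2,3,4,5,6,7,8}}
  P[1] = {{0},{1,2},{3},{4,6,7,8},{5}}
  P[2] = {{0},{1},{2},{3},{4,6,7,8},{5}}
Fixed point at round 3; 6 class(es).
class of 6: {4,6,7,8}; class of 4: {4,6,7,8}

Answer: BISIMILAR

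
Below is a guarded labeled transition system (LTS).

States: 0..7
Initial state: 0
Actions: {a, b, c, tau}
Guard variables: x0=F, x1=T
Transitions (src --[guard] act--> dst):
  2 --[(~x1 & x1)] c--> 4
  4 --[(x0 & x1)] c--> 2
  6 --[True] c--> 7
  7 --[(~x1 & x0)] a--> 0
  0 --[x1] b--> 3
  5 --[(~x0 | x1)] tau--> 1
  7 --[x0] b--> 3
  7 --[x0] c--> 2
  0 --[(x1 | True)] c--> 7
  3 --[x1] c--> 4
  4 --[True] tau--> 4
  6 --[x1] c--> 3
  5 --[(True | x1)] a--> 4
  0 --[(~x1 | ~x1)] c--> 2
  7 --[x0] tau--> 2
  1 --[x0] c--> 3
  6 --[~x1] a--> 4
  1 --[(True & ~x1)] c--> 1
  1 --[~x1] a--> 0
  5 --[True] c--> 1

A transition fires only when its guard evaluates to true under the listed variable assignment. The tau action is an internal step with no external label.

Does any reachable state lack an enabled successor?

Reach set: {0,3,4,7}
  0: b→3  c→7  [2 out]
  3: c→4  [1 out]
  4: tau→4  [1 out]
  7: ∅  [STUCK]
trace reaching 7: c

Answer: DEADLOCK at state 7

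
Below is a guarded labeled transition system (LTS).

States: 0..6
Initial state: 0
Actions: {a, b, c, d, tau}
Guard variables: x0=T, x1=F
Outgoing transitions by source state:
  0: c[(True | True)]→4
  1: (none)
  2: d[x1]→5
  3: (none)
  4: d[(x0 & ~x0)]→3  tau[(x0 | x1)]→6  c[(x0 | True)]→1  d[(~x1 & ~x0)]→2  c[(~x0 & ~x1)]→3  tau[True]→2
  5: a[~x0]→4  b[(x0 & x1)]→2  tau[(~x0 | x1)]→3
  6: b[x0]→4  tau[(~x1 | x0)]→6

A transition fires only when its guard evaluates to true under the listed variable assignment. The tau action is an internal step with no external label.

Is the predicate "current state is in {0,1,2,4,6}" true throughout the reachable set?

Answer: INVARIANT HOLDS

Trace:
Inv-set: {0,1,2,4,6}
Reachable = {0,1,2,4,6}
  0: safe
  1: safe
  2: safe
  4: safe
  6: safe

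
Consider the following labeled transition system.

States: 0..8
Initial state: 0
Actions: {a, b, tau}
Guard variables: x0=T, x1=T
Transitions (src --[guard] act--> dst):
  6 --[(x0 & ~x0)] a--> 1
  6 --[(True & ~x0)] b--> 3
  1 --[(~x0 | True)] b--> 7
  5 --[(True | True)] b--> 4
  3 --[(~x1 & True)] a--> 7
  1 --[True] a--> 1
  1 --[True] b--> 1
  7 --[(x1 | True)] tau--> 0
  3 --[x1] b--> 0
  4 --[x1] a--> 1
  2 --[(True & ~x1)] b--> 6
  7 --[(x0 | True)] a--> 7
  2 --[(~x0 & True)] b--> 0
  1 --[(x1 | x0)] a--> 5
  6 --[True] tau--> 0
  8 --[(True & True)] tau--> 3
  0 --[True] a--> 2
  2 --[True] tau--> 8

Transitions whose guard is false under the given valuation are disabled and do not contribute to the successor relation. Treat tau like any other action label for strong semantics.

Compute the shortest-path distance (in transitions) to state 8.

Answer: 2

Trace:
BFS to 8:
  depth 0: {0}
  depth 1: {2}
  depth 2: {8}
8 enters at depth 2; path a·tau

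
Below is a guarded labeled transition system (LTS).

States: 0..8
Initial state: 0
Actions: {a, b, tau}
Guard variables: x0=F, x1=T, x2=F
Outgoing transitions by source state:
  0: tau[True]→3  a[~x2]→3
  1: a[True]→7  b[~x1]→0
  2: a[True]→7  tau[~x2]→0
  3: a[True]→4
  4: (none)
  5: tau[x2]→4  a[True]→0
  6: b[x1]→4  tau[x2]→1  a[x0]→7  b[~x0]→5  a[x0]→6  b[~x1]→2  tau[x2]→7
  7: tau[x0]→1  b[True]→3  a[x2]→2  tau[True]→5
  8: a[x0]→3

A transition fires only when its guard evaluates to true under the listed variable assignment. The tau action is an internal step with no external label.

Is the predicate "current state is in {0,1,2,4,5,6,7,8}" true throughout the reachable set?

Answer: INVARIANT VIOLATED at state 3

Analysis:
Inv-set: {0,1,2,4,5,6,7,8}
Reach set: {0,3,4}
  0: ✓
  3: ✗ unsafe
  4: ✓
reach 3 via tau — violates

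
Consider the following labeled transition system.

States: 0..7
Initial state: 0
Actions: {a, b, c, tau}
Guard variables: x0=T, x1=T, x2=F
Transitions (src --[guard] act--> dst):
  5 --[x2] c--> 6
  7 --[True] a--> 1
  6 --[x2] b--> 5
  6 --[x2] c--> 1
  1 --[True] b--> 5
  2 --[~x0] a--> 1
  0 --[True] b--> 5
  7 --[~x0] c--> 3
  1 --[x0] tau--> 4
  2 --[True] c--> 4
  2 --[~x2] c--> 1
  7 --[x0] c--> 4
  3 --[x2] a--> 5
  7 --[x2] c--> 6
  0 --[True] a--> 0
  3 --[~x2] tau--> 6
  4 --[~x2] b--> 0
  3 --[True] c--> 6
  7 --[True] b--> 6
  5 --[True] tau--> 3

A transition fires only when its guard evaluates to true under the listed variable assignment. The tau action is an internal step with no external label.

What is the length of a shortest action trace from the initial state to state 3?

Answer: 2

Working:
Layered search for 3:
  Layer 0: {0}
  Layer 1: {5}
  Layer 2: {3}
depth(3)=2, e.g. b·tau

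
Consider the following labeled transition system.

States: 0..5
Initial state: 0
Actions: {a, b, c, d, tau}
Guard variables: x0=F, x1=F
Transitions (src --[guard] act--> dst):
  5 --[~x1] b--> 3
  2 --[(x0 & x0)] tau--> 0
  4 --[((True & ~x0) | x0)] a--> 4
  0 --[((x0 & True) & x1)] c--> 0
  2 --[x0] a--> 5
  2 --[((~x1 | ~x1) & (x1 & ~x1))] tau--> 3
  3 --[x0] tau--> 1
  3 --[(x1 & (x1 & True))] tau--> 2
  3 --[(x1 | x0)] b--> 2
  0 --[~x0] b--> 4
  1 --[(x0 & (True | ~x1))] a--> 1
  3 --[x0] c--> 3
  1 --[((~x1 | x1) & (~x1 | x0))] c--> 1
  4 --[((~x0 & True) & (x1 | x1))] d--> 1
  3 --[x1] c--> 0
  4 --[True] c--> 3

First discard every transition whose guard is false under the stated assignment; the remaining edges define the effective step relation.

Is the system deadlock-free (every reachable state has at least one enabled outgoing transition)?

Answer: DEADLOCK at state 3

Working:
Reach set: {0,3,4}
  0: b→4  [1 out]
  3: ∅  [STUCK]
  4: a→4  c→3  [2 out]
trace reaching 3: b·c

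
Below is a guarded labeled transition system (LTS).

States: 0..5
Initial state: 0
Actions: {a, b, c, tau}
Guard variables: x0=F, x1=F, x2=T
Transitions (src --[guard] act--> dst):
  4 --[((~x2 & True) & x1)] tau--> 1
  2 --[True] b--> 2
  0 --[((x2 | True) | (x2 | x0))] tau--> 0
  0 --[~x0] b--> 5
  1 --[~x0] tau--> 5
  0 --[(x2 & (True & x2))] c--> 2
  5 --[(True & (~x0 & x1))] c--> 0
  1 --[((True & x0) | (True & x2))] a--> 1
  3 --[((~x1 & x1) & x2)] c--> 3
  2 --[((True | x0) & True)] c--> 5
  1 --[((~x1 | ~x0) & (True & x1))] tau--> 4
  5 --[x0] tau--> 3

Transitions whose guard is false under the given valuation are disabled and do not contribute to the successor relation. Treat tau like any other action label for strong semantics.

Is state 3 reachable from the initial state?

Answer: UNREACHABLE

Analysis:
Guard filter leaves 7 enabled edge(s).
L0 = {0}
L1 = {2,5}  total {0,2,5}
Reach set: {0,2,5}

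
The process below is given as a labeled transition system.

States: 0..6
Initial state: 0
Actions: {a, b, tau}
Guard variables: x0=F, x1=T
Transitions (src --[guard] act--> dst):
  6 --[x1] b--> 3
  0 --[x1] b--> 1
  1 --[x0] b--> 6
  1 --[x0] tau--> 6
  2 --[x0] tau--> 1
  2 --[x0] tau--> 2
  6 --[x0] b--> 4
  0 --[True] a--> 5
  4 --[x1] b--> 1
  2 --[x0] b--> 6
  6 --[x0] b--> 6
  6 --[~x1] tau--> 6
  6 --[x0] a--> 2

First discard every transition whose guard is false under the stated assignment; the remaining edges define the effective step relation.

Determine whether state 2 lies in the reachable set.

Guard filter leaves 4 enabled edge(s).
Layer 0: {0}
Layer 1: {1,5}  cumulative {0,1,5}
Reach set: {0,1,5}

Answer: UNREACHABLE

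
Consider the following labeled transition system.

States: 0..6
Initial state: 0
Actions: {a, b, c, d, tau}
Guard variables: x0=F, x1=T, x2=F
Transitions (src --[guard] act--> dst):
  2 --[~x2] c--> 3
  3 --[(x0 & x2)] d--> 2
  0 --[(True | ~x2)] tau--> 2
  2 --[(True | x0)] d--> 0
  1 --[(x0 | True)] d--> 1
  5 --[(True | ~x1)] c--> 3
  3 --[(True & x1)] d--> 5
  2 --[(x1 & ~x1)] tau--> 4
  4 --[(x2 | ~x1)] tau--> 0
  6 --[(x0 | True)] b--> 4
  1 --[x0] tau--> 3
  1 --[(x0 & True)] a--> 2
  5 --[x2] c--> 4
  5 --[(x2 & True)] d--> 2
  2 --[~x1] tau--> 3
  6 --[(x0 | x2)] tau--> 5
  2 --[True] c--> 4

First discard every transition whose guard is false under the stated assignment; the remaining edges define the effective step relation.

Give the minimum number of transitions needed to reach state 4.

Answer: 2

Trace:
BFS to 4:
  L0 = {0}
  L1 = {2}
  L2 = {3,4}
depth(4)=2, e.g. tau·c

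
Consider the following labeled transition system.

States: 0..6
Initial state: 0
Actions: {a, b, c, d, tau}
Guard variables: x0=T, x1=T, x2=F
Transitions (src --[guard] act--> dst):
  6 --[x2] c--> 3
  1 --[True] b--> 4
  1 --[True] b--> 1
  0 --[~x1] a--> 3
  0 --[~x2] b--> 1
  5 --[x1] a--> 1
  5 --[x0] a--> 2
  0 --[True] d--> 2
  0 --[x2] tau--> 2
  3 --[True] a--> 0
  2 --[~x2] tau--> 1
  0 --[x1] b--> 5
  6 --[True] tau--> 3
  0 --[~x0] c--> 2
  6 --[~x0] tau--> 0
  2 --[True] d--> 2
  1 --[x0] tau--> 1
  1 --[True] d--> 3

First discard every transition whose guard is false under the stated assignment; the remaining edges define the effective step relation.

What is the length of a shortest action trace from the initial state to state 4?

Answer: 2

Analysis:
BFS to 4:
  depth 0: {0}
  depth 1: {1,2,5}
  depth 2: {3,4}
depth(4)=2, e.g. b·b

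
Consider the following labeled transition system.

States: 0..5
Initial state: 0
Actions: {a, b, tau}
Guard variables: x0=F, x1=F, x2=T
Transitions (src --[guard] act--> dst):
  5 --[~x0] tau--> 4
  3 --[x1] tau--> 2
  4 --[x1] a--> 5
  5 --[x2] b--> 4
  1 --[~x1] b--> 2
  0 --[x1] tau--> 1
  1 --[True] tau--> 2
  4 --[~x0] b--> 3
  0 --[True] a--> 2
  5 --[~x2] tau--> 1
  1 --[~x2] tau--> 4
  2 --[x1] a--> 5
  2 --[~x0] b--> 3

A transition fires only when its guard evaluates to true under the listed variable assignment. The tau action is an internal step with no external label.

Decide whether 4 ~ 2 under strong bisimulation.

Answer: BISIMILAR

Working:
Compute ~ classes (split until stable):
  π0 = {{0,1,2,3,4,5}}
  π1 = {{0},{1,5},{2,4},{3}}
4 equivalence class(es) (converged in 2)
4∈{2,4}, 2∈{2,4}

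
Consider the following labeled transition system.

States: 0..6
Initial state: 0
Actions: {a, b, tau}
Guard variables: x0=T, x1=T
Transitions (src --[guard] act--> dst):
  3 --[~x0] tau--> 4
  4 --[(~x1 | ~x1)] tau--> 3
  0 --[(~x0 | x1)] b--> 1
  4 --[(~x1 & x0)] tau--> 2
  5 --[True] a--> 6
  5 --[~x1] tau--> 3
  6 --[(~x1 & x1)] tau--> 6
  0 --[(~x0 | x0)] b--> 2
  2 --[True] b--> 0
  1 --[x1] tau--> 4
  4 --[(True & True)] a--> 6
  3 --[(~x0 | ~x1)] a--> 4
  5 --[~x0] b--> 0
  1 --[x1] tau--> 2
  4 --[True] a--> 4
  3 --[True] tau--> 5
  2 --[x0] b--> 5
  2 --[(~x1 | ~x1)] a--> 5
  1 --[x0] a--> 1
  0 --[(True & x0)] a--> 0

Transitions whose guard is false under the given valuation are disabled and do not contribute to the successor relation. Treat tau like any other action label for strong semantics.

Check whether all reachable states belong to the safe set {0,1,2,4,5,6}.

Answer: INVARIANT HOLDS

Analysis:
Safe = {0,1,2,4,5,6}
Reachable = {0,1,2,4,5,6}
  0: ok
  1: ok
  2: ok
  4: ok
  5: ok
  6: ok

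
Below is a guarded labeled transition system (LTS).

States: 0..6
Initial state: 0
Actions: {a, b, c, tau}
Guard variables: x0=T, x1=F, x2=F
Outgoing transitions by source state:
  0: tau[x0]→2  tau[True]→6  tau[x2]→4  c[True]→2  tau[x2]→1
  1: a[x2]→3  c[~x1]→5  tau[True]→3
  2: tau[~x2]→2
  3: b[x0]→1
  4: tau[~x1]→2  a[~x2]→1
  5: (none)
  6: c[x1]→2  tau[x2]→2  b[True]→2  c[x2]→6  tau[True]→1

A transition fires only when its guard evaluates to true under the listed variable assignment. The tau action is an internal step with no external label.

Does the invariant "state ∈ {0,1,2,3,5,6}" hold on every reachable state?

Answer: INVARIANT HOLDS

Working:
Allowed set {0,1,2,3,5,6}
R = {0,1,2,3,5,6}
  0: ✓
  1: ✓
  2: ✓
  3: ✓
  5: ✓
  6: ✓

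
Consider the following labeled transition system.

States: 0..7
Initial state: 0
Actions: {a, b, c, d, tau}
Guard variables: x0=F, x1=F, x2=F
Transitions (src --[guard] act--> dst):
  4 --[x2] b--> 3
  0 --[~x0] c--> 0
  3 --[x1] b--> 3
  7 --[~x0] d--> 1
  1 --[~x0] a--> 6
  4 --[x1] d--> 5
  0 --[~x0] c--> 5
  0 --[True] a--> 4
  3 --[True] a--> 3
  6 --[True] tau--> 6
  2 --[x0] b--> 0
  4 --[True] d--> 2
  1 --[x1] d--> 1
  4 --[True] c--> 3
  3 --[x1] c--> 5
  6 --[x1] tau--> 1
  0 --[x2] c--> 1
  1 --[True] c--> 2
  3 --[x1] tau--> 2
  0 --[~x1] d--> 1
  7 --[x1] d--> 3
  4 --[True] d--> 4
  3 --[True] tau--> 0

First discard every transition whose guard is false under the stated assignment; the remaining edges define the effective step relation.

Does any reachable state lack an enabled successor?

Answer: DEADLOCK at state 2

Trace:
Reach set: {0,1,2,3,4,5,6}
  0: a→4  c→0  c→5  d→1  [deg 4]
  1: a→6  c→2  [deg 2]
  2: ∅  [no exit]
  3: a→3  tau→0  [deg 2]
  4: c→3  d→2  d→4  [deg 3]
  5: ∅  [no exit]
  6: tau→6  [deg 1]
Path to 2: a·d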